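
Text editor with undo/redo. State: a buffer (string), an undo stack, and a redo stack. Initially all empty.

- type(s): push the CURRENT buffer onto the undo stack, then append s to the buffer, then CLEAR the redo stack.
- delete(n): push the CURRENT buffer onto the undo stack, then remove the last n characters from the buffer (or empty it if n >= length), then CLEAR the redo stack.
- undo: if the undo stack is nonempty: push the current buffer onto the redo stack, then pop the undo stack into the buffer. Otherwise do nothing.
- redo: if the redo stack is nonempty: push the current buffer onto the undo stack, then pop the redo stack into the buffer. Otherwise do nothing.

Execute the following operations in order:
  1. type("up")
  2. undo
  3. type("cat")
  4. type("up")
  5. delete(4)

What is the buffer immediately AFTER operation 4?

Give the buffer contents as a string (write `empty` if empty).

Answer: catup

Derivation:
After op 1 (type): buf='up' undo_depth=1 redo_depth=0
After op 2 (undo): buf='(empty)' undo_depth=0 redo_depth=1
After op 3 (type): buf='cat' undo_depth=1 redo_depth=0
After op 4 (type): buf='catup' undo_depth=2 redo_depth=0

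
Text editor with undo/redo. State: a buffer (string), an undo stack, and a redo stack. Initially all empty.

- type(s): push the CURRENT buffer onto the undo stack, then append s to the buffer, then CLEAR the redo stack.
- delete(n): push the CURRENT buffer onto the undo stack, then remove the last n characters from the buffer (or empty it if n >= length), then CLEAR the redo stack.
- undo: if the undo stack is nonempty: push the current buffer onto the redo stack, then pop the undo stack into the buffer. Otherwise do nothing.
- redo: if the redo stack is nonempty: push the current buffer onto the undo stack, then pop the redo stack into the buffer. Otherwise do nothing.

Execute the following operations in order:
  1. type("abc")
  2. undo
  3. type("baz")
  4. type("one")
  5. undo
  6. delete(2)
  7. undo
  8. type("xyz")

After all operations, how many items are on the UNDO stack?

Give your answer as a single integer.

After op 1 (type): buf='abc' undo_depth=1 redo_depth=0
After op 2 (undo): buf='(empty)' undo_depth=0 redo_depth=1
After op 3 (type): buf='baz' undo_depth=1 redo_depth=0
After op 4 (type): buf='bazone' undo_depth=2 redo_depth=0
After op 5 (undo): buf='baz' undo_depth=1 redo_depth=1
After op 6 (delete): buf='b' undo_depth=2 redo_depth=0
After op 7 (undo): buf='baz' undo_depth=1 redo_depth=1
After op 8 (type): buf='bazxyz' undo_depth=2 redo_depth=0

Answer: 2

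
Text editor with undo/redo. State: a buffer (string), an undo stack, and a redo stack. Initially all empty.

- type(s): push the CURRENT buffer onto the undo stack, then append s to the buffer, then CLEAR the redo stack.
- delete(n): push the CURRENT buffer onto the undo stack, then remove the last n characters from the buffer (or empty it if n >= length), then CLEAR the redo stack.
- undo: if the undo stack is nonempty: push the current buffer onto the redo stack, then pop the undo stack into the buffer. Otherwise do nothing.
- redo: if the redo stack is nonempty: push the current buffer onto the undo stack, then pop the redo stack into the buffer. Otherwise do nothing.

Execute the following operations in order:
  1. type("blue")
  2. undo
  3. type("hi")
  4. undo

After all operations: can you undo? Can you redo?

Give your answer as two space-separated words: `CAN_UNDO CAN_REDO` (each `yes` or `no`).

After op 1 (type): buf='blue' undo_depth=1 redo_depth=0
After op 2 (undo): buf='(empty)' undo_depth=0 redo_depth=1
After op 3 (type): buf='hi' undo_depth=1 redo_depth=0
After op 4 (undo): buf='(empty)' undo_depth=0 redo_depth=1

Answer: no yes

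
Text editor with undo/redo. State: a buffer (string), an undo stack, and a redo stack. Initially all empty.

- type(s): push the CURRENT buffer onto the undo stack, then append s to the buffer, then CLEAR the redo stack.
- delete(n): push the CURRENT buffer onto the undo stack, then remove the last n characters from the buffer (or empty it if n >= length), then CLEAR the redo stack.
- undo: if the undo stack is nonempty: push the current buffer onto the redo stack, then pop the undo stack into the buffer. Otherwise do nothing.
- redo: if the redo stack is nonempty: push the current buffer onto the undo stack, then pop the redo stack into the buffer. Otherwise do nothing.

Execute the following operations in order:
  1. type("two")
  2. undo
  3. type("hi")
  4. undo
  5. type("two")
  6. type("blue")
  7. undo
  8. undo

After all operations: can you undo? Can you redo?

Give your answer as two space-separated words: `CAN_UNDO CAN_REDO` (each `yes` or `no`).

Answer: no yes

Derivation:
After op 1 (type): buf='two' undo_depth=1 redo_depth=0
After op 2 (undo): buf='(empty)' undo_depth=0 redo_depth=1
After op 3 (type): buf='hi' undo_depth=1 redo_depth=0
After op 4 (undo): buf='(empty)' undo_depth=0 redo_depth=1
After op 5 (type): buf='two' undo_depth=1 redo_depth=0
After op 6 (type): buf='twoblue' undo_depth=2 redo_depth=0
After op 7 (undo): buf='two' undo_depth=1 redo_depth=1
After op 8 (undo): buf='(empty)' undo_depth=0 redo_depth=2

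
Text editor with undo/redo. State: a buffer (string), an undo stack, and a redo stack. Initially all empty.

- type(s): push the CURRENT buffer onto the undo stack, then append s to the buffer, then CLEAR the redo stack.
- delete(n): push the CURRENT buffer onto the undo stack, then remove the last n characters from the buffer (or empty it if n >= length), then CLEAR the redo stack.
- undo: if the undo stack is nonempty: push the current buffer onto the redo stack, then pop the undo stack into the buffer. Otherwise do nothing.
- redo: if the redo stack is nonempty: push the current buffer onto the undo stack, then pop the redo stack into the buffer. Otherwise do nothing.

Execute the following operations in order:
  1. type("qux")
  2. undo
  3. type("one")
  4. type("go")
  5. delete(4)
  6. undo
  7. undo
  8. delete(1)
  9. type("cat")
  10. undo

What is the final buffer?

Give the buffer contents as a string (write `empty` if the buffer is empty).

Answer: on

Derivation:
After op 1 (type): buf='qux' undo_depth=1 redo_depth=0
After op 2 (undo): buf='(empty)' undo_depth=0 redo_depth=1
After op 3 (type): buf='one' undo_depth=1 redo_depth=0
After op 4 (type): buf='onego' undo_depth=2 redo_depth=0
After op 5 (delete): buf='o' undo_depth=3 redo_depth=0
After op 6 (undo): buf='onego' undo_depth=2 redo_depth=1
After op 7 (undo): buf='one' undo_depth=1 redo_depth=2
After op 8 (delete): buf='on' undo_depth=2 redo_depth=0
After op 9 (type): buf='oncat' undo_depth=3 redo_depth=0
After op 10 (undo): buf='on' undo_depth=2 redo_depth=1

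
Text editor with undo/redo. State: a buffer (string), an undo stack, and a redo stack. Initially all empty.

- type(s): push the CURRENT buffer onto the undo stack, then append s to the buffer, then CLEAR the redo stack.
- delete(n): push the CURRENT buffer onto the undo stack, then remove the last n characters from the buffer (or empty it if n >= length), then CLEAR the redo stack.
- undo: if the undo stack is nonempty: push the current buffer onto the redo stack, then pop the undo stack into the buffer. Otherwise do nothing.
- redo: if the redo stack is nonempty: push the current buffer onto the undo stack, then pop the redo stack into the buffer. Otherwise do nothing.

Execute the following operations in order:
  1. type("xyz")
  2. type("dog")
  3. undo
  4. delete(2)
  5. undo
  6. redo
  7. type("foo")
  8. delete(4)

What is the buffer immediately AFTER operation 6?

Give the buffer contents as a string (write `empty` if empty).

After op 1 (type): buf='xyz' undo_depth=1 redo_depth=0
After op 2 (type): buf='xyzdog' undo_depth=2 redo_depth=0
After op 3 (undo): buf='xyz' undo_depth=1 redo_depth=1
After op 4 (delete): buf='x' undo_depth=2 redo_depth=0
After op 5 (undo): buf='xyz' undo_depth=1 redo_depth=1
After op 6 (redo): buf='x' undo_depth=2 redo_depth=0

Answer: x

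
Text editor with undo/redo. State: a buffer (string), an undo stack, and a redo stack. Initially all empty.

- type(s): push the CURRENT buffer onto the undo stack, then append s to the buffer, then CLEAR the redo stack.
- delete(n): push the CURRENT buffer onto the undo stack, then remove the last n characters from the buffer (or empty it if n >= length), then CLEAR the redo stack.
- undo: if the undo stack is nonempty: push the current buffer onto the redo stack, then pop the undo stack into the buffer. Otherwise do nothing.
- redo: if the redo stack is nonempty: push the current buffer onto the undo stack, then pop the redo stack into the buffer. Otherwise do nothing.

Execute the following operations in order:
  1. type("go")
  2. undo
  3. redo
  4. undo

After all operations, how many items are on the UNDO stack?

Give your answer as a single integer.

After op 1 (type): buf='go' undo_depth=1 redo_depth=0
After op 2 (undo): buf='(empty)' undo_depth=0 redo_depth=1
After op 3 (redo): buf='go' undo_depth=1 redo_depth=0
After op 4 (undo): buf='(empty)' undo_depth=0 redo_depth=1

Answer: 0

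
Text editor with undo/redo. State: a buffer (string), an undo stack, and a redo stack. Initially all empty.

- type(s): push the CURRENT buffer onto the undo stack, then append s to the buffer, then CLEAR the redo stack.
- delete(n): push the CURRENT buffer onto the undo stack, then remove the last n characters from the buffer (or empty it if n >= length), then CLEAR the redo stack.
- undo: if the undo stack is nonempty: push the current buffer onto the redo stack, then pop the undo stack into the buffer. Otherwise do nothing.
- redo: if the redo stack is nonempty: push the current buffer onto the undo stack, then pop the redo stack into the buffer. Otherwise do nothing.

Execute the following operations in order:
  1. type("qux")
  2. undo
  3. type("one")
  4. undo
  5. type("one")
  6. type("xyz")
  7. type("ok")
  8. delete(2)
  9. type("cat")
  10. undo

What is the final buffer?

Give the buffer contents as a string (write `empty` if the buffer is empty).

After op 1 (type): buf='qux' undo_depth=1 redo_depth=0
After op 2 (undo): buf='(empty)' undo_depth=0 redo_depth=1
After op 3 (type): buf='one' undo_depth=1 redo_depth=0
After op 4 (undo): buf='(empty)' undo_depth=0 redo_depth=1
After op 5 (type): buf='one' undo_depth=1 redo_depth=0
After op 6 (type): buf='onexyz' undo_depth=2 redo_depth=0
After op 7 (type): buf='onexyzok' undo_depth=3 redo_depth=0
After op 8 (delete): buf='onexyz' undo_depth=4 redo_depth=0
After op 9 (type): buf='onexyzcat' undo_depth=5 redo_depth=0
After op 10 (undo): buf='onexyz' undo_depth=4 redo_depth=1

Answer: onexyz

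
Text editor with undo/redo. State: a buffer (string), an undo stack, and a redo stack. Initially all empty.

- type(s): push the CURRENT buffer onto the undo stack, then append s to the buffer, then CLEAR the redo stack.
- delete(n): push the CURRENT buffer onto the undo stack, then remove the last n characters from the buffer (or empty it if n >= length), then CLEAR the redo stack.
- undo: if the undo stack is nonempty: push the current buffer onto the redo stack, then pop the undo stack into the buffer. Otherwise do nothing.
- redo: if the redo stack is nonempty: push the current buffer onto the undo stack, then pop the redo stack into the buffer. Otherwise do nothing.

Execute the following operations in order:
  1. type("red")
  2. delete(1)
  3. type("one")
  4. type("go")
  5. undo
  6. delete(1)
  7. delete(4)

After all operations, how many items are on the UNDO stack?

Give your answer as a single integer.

Answer: 5

Derivation:
After op 1 (type): buf='red' undo_depth=1 redo_depth=0
After op 2 (delete): buf='re' undo_depth=2 redo_depth=0
After op 3 (type): buf='reone' undo_depth=3 redo_depth=0
After op 4 (type): buf='reonego' undo_depth=4 redo_depth=0
After op 5 (undo): buf='reone' undo_depth=3 redo_depth=1
After op 6 (delete): buf='reon' undo_depth=4 redo_depth=0
After op 7 (delete): buf='(empty)' undo_depth=5 redo_depth=0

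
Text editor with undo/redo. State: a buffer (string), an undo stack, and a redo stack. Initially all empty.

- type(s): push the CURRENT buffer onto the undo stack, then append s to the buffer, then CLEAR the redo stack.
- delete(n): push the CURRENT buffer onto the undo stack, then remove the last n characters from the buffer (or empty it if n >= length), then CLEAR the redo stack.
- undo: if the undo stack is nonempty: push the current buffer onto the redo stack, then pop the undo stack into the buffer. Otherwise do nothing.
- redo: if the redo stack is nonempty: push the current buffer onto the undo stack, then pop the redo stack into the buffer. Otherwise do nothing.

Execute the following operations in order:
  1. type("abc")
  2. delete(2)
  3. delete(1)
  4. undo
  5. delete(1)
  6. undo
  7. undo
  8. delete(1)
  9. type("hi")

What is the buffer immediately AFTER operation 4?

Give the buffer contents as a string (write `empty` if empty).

After op 1 (type): buf='abc' undo_depth=1 redo_depth=0
After op 2 (delete): buf='a' undo_depth=2 redo_depth=0
After op 3 (delete): buf='(empty)' undo_depth=3 redo_depth=0
After op 4 (undo): buf='a' undo_depth=2 redo_depth=1

Answer: a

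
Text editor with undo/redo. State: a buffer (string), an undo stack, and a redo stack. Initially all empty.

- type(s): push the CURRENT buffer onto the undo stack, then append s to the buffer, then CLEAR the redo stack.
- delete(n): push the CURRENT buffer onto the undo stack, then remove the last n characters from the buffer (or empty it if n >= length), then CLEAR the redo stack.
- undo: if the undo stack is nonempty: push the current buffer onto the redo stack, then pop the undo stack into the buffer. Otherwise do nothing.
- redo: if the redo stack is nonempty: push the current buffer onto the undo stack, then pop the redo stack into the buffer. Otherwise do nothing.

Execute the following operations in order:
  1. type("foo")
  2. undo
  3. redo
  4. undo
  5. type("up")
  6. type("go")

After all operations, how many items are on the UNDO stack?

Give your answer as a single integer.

After op 1 (type): buf='foo' undo_depth=1 redo_depth=0
After op 2 (undo): buf='(empty)' undo_depth=0 redo_depth=1
After op 3 (redo): buf='foo' undo_depth=1 redo_depth=0
After op 4 (undo): buf='(empty)' undo_depth=0 redo_depth=1
After op 5 (type): buf='up' undo_depth=1 redo_depth=0
After op 6 (type): buf='upgo' undo_depth=2 redo_depth=0

Answer: 2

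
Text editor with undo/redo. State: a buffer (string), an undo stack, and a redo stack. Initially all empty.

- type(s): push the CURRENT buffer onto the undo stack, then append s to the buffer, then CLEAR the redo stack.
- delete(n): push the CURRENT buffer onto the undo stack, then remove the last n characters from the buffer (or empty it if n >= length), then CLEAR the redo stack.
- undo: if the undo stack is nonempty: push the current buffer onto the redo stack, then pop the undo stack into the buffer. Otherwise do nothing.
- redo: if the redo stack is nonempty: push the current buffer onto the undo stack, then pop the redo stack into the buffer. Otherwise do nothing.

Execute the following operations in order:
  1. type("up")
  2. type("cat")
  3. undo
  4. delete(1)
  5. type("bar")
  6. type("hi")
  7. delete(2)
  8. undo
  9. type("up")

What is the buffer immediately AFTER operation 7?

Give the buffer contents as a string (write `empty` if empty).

After op 1 (type): buf='up' undo_depth=1 redo_depth=0
After op 2 (type): buf='upcat' undo_depth=2 redo_depth=0
After op 3 (undo): buf='up' undo_depth=1 redo_depth=1
After op 4 (delete): buf='u' undo_depth=2 redo_depth=0
After op 5 (type): buf='ubar' undo_depth=3 redo_depth=0
After op 6 (type): buf='ubarhi' undo_depth=4 redo_depth=0
After op 7 (delete): buf='ubar' undo_depth=5 redo_depth=0

Answer: ubar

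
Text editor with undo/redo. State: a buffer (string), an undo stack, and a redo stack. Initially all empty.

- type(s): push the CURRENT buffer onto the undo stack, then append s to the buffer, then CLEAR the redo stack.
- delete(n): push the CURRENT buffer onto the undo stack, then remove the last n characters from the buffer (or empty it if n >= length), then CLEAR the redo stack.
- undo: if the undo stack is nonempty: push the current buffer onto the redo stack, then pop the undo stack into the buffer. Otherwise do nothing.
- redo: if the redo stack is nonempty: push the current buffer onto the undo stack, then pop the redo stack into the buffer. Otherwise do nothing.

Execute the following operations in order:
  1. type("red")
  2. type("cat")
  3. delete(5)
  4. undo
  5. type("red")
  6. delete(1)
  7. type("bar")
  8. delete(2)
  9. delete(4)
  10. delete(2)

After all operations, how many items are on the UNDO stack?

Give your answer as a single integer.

Answer: 8

Derivation:
After op 1 (type): buf='red' undo_depth=1 redo_depth=0
After op 2 (type): buf='redcat' undo_depth=2 redo_depth=0
After op 3 (delete): buf='r' undo_depth=3 redo_depth=0
After op 4 (undo): buf='redcat' undo_depth=2 redo_depth=1
After op 5 (type): buf='redcatred' undo_depth=3 redo_depth=0
After op 6 (delete): buf='redcatre' undo_depth=4 redo_depth=0
After op 7 (type): buf='redcatrebar' undo_depth=5 redo_depth=0
After op 8 (delete): buf='redcatreb' undo_depth=6 redo_depth=0
After op 9 (delete): buf='redca' undo_depth=7 redo_depth=0
After op 10 (delete): buf='red' undo_depth=8 redo_depth=0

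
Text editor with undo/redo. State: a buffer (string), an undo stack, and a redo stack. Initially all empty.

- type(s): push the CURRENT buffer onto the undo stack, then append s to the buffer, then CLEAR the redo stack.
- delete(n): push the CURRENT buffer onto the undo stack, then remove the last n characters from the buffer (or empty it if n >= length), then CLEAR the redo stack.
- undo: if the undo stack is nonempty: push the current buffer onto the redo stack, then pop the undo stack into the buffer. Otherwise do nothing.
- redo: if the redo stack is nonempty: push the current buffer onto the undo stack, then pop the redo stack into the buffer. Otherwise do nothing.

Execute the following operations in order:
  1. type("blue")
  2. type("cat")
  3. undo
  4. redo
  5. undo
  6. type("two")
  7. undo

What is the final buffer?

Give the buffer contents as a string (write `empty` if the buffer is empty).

After op 1 (type): buf='blue' undo_depth=1 redo_depth=0
After op 2 (type): buf='bluecat' undo_depth=2 redo_depth=0
After op 3 (undo): buf='blue' undo_depth=1 redo_depth=1
After op 4 (redo): buf='bluecat' undo_depth=2 redo_depth=0
After op 5 (undo): buf='blue' undo_depth=1 redo_depth=1
After op 6 (type): buf='bluetwo' undo_depth=2 redo_depth=0
After op 7 (undo): buf='blue' undo_depth=1 redo_depth=1

Answer: blue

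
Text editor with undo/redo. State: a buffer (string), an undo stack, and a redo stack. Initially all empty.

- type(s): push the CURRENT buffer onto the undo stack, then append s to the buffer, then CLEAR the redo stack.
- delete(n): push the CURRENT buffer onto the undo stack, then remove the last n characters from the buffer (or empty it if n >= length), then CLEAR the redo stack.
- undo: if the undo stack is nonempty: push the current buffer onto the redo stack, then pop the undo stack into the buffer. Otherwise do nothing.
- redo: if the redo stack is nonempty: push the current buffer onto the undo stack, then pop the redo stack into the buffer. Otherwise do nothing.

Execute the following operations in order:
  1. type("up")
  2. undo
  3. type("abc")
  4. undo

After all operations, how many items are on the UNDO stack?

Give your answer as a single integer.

After op 1 (type): buf='up' undo_depth=1 redo_depth=0
After op 2 (undo): buf='(empty)' undo_depth=0 redo_depth=1
After op 3 (type): buf='abc' undo_depth=1 redo_depth=0
After op 4 (undo): buf='(empty)' undo_depth=0 redo_depth=1

Answer: 0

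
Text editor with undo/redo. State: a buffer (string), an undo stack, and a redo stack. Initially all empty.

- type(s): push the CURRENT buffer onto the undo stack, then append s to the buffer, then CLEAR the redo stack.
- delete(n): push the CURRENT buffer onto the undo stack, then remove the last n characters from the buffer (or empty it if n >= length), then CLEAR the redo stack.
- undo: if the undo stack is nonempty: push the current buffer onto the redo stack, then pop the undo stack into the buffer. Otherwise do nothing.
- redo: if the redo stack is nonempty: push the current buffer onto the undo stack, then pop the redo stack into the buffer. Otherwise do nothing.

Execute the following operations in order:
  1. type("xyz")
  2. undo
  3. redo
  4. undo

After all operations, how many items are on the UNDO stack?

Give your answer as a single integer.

Answer: 0

Derivation:
After op 1 (type): buf='xyz' undo_depth=1 redo_depth=0
After op 2 (undo): buf='(empty)' undo_depth=0 redo_depth=1
After op 3 (redo): buf='xyz' undo_depth=1 redo_depth=0
After op 4 (undo): buf='(empty)' undo_depth=0 redo_depth=1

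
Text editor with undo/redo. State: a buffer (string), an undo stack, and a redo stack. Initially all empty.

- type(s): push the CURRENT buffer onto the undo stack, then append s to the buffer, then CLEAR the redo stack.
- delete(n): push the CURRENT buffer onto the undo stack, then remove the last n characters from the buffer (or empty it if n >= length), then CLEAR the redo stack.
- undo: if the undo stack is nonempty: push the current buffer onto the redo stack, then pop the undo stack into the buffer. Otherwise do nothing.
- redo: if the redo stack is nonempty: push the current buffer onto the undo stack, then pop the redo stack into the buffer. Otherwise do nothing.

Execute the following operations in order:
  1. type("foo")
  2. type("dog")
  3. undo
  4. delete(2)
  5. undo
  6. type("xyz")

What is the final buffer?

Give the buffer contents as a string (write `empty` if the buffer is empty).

After op 1 (type): buf='foo' undo_depth=1 redo_depth=0
After op 2 (type): buf='foodog' undo_depth=2 redo_depth=0
After op 3 (undo): buf='foo' undo_depth=1 redo_depth=1
After op 4 (delete): buf='f' undo_depth=2 redo_depth=0
After op 5 (undo): buf='foo' undo_depth=1 redo_depth=1
After op 6 (type): buf='fooxyz' undo_depth=2 redo_depth=0

Answer: fooxyz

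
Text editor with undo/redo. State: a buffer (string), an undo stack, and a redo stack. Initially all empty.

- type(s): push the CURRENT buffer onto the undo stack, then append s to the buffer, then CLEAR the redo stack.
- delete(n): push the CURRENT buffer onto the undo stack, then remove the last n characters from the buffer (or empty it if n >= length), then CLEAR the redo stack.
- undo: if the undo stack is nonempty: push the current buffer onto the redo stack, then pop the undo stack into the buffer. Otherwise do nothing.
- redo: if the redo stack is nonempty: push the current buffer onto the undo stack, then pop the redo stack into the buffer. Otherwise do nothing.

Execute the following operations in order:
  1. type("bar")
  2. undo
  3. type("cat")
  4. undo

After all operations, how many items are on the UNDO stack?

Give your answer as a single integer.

After op 1 (type): buf='bar' undo_depth=1 redo_depth=0
After op 2 (undo): buf='(empty)' undo_depth=0 redo_depth=1
After op 3 (type): buf='cat' undo_depth=1 redo_depth=0
After op 4 (undo): buf='(empty)' undo_depth=0 redo_depth=1

Answer: 0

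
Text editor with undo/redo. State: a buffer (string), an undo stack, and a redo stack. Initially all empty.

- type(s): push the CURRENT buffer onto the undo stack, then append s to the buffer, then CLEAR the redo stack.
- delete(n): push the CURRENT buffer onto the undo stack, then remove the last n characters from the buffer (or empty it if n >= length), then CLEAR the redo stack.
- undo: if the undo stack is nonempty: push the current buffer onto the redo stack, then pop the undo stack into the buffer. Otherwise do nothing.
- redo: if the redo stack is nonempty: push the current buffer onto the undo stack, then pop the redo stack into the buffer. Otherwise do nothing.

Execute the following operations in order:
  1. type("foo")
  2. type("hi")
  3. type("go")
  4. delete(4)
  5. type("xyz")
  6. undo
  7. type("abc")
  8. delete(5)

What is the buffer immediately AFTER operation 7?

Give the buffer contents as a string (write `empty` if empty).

Answer: fooabc

Derivation:
After op 1 (type): buf='foo' undo_depth=1 redo_depth=0
After op 2 (type): buf='foohi' undo_depth=2 redo_depth=0
After op 3 (type): buf='foohigo' undo_depth=3 redo_depth=0
After op 4 (delete): buf='foo' undo_depth=4 redo_depth=0
After op 5 (type): buf='fooxyz' undo_depth=5 redo_depth=0
After op 6 (undo): buf='foo' undo_depth=4 redo_depth=1
After op 7 (type): buf='fooabc' undo_depth=5 redo_depth=0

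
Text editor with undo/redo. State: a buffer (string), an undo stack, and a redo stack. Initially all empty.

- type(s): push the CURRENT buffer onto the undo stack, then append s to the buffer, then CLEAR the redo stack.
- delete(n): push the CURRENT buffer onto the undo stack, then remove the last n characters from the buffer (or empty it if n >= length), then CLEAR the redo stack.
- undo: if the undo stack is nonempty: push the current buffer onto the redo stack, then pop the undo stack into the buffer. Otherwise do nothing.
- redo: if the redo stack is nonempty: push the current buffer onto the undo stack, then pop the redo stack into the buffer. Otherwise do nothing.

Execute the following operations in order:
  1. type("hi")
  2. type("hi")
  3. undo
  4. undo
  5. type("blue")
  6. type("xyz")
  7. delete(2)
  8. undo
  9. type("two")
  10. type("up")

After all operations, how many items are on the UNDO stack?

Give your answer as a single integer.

Answer: 4

Derivation:
After op 1 (type): buf='hi' undo_depth=1 redo_depth=0
After op 2 (type): buf='hihi' undo_depth=2 redo_depth=0
After op 3 (undo): buf='hi' undo_depth=1 redo_depth=1
After op 4 (undo): buf='(empty)' undo_depth=0 redo_depth=2
After op 5 (type): buf='blue' undo_depth=1 redo_depth=0
After op 6 (type): buf='bluexyz' undo_depth=2 redo_depth=0
After op 7 (delete): buf='bluex' undo_depth=3 redo_depth=0
After op 8 (undo): buf='bluexyz' undo_depth=2 redo_depth=1
After op 9 (type): buf='bluexyztwo' undo_depth=3 redo_depth=0
After op 10 (type): buf='bluexyztwoup' undo_depth=4 redo_depth=0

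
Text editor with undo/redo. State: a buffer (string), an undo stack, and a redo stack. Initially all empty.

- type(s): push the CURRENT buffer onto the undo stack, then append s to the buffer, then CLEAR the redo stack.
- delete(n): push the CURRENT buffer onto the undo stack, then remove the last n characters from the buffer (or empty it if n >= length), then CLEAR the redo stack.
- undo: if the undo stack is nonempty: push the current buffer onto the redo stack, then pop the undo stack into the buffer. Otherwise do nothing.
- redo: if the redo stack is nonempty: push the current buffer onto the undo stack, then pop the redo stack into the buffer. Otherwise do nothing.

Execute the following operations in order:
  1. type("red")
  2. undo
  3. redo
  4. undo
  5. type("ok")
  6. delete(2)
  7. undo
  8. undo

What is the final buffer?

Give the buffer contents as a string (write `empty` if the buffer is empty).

After op 1 (type): buf='red' undo_depth=1 redo_depth=0
After op 2 (undo): buf='(empty)' undo_depth=0 redo_depth=1
After op 3 (redo): buf='red' undo_depth=1 redo_depth=0
After op 4 (undo): buf='(empty)' undo_depth=0 redo_depth=1
After op 5 (type): buf='ok' undo_depth=1 redo_depth=0
After op 6 (delete): buf='(empty)' undo_depth=2 redo_depth=0
After op 7 (undo): buf='ok' undo_depth=1 redo_depth=1
After op 8 (undo): buf='(empty)' undo_depth=0 redo_depth=2

Answer: empty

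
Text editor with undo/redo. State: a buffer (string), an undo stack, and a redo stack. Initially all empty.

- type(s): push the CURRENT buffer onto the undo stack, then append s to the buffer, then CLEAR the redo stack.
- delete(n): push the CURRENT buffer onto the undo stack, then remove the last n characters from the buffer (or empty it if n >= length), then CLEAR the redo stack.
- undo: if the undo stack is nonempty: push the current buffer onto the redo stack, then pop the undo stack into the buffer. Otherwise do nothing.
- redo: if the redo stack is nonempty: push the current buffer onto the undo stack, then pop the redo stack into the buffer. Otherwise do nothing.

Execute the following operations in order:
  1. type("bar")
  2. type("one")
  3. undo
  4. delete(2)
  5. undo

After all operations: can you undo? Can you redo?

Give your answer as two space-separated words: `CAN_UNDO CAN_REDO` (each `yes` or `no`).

Answer: yes yes

Derivation:
After op 1 (type): buf='bar' undo_depth=1 redo_depth=0
After op 2 (type): buf='barone' undo_depth=2 redo_depth=0
After op 3 (undo): buf='bar' undo_depth=1 redo_depth=1
After op 4 (delete): buf='b' undo_depth=2 redo_depth=0
After op 5 (undo): buf='bar' undo_depth=1 redo_depth=1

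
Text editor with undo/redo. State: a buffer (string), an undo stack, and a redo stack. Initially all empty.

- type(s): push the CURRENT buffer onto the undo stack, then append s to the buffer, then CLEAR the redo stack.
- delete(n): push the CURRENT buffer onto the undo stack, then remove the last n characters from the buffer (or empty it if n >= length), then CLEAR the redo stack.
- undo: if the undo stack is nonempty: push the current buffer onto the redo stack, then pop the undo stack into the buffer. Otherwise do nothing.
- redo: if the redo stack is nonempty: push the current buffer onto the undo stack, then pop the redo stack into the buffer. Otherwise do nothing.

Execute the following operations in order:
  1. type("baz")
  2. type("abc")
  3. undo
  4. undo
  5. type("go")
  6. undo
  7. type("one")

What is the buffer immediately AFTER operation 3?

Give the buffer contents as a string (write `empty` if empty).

After op 1 (type): buf='baz' undo_depth=1 redo_depth=0
After op 2 (type): buf='bazabc' undo_depth=2 redo_depth=0
After op 3 (undo): buf='baz' undo_depth=1 redo_depth=1

Answer: baz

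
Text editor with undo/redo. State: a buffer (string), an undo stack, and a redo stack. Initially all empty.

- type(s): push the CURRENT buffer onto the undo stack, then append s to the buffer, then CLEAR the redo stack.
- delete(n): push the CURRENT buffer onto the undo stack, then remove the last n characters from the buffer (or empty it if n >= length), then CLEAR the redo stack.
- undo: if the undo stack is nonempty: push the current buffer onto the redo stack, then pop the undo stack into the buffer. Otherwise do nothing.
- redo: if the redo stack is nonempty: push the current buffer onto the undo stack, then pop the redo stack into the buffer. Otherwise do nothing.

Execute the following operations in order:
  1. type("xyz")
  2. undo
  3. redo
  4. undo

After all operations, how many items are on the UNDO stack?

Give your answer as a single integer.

Answer: 0

Derivation:
After op 1 (type): buf='xyz' undo_depth=1 redo_depth=0
After op 2 (undo): buf='(empty)' undo_depth=0 redo_depth=1
After op 3 (redo): buf='xyz' undo_depth=1 redo_depth=0
After op 4 (undo): buf='(empty)' undo_depth=0 redo_depth=1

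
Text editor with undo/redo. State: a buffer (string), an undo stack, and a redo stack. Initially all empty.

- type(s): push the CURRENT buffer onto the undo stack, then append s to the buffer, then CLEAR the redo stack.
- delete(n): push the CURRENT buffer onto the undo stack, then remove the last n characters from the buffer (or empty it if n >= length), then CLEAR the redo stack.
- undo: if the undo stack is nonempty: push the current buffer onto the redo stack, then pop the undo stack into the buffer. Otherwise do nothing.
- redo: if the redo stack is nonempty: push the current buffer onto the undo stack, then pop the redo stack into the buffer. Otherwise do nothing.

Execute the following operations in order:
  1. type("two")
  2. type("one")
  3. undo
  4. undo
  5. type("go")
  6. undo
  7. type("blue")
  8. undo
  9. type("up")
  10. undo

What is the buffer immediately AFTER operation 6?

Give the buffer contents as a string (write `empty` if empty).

Answer: empty

Derivation:
After op 1 (type): buf='two' undo_depth=1 redo_depth=0
After op 2 (type): buf='twoone' undo_depth=2 redo_depth=0
After op 3 (undo): buf='two' undo_depth=1 redo_depth=1
After op 4 (undo): buf='(empty)' undo_depth=0 redo_depth=2
After op 5 (type): buf='go' undo_depth=1 redo_depth=0
After op 6 (undo): buf='(empty)' undo_depth=0 redo_depth=1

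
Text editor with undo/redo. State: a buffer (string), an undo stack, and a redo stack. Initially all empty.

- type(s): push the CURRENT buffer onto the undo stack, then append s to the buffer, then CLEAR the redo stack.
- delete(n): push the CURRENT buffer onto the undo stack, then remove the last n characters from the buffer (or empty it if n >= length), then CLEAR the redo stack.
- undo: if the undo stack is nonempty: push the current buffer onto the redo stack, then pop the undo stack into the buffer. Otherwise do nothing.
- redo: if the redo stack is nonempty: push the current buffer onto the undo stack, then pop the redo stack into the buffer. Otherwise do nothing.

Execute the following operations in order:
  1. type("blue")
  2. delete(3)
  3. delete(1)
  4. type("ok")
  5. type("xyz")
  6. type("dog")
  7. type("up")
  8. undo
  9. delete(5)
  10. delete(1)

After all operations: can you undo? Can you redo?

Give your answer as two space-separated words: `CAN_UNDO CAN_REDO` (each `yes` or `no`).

After op 1 (type): buf='blue' undo_depth=1 redo_depth=0
After op 2 (delete): buf='b' undo_depth=2 redo_depth=0
After op 3 (delete): buf='(empty)' undo_depth=3 redo_depth=0
After op 4 (type): buf='ok' undo_depth=4 redo_depth=0
After op 5 (type): buf='okxyz' undo_depth=5 redo_depth=0
After op 6 (type): buf='okxyzdog' undo_depth=6 redo_depth=0
After op 7 (type): buf='okxyzdogup' undo_depth=7 redo_depth=0
After op 8 (undo): buf='okxyzdog' undo_depth=6 redo_depth=1
After op 9 (delete): buf='okx' undo_depth=7 redo_depth=0
After op 10 (delete): buf='ok' undo_depth=8 redo_depth=0

Answer: yes no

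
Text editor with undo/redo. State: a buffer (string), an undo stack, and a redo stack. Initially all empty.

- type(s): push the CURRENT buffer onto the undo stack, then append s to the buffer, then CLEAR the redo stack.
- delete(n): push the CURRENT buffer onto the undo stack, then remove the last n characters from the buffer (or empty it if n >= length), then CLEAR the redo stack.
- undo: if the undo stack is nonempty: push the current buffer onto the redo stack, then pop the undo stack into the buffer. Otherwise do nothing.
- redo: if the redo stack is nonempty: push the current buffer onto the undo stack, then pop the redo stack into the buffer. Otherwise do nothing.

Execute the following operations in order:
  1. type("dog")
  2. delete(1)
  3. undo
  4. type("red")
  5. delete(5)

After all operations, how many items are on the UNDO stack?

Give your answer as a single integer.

Answer: 3

Derivation:
After op 1 (type): buf='dog' undo_depth=1 redo_depth=0
After op 2 (delete): buf='do' undo_depth=2 redo_depth=0
After op 3 (undo): buf='dog' undo_depth=1 redo_depth=1
After op 4 (type): buf='dogred' undo_depth=2 redo_depth=0
After op 5 (delete): buf='d' undo_depth=3 redo_depth=0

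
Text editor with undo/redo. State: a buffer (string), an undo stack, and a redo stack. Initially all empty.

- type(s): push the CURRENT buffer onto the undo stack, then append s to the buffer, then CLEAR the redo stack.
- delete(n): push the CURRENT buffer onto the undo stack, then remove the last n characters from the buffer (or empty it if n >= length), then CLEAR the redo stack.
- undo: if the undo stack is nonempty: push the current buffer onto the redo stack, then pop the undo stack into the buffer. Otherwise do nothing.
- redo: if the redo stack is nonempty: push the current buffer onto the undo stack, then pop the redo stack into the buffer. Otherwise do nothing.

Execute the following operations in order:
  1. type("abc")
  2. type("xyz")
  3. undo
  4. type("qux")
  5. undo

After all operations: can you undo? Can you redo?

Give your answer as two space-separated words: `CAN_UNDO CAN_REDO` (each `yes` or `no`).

After op 1 (type): buf='abc' undo_depth=1 redo_depth=0
After op 2 (type): buf='abcxyz' undo_depth=2 redo_depth=0
After op 3 (undo): buf='abc' undo_depth=1 redo_depth=1
After op 4 (type): buf='abcqux' undo_depth=2 redo_depth=0
After op 5 (undo): buf='abc' undo_depth=1 redo_depth=1

Answer: yes yes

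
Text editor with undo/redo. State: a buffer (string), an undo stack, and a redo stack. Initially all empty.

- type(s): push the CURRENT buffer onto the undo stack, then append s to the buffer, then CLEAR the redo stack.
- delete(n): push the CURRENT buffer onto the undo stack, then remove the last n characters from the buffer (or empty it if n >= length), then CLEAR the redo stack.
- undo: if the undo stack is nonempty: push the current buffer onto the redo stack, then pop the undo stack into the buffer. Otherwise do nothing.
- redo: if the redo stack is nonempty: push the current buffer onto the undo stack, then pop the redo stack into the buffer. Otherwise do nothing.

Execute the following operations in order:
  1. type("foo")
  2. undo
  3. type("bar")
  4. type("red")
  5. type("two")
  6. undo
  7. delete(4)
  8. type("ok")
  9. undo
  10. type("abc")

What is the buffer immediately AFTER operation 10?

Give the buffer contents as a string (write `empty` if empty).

Answer: baabc

Derivation:
After op 1 (type): buf='foo' undo_depth=1 redo_depth=0
After op 2 (undo): buf='(empty)' undo_depth=0 redo_depth=1
After op 3 (type): buf='bar' undo_depth=1 redo_depth=0
After op 4 (type): buf='barred' undo_depth=2 redo_depth=0
After op 5 (type): buf='barredtwo' undo_depth=3 redo_depth=0
After op 6 (undo): buf='barred' undo_depth=2 redo_depth=1
After op 7 (delete): buf='ba' undo_depth=3 redo_depth=0
After op 8 (type): buf='baok' undo_depth=4 redo_depth=0
After op 9 (undo): buf='ba' undo_depth=3 redo_depth=1
After op 10 (type): buf='baabc' undo_depth=4 redo_depth=0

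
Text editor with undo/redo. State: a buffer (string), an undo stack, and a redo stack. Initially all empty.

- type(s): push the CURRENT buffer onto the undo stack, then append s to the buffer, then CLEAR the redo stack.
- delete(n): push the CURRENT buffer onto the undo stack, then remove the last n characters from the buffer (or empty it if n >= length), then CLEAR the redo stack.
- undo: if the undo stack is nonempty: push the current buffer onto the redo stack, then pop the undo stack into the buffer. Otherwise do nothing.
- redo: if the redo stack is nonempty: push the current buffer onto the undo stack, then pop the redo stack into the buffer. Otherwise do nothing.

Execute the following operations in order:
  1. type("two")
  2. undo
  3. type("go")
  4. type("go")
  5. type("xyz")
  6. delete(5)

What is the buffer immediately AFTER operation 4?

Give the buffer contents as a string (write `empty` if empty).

After op 1 (type): buf='two' undo_depth=1 redo_depth=0
After op 2 (undo): buf='(empty)' undo_depth=0 redo_depth=1
After op 3 (type): buf='go' undo_depth=1 redo_depth=0
After op 4 (type): buf='gogo' undo_depth=2 redo_depth=0

Answer: gogo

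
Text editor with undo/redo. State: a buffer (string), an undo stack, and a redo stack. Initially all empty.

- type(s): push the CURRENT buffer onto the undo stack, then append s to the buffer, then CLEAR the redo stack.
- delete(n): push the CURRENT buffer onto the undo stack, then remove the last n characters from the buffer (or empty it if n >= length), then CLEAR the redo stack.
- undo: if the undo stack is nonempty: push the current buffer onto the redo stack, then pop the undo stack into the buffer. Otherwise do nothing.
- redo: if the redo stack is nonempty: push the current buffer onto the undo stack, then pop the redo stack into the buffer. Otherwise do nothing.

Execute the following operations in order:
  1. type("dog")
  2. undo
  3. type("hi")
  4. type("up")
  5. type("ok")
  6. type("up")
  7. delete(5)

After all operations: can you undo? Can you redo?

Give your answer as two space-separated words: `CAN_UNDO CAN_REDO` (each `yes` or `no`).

After op 1 (type): buf='dog' undo_depth=1 redo_depth=0
After op 2 (undo): buf='(empty)' undo_depth=0 redo_depth=1
After op 3 (type): buf='hi' undo_depth=1 redo_depth=0
After op 4 (type): buf='hiup' undo_depth=2 redo_depth=0
After op 5 (type): buf='hiupok' undo_depth=3 redo_depth=0
After op 6 (type): buf='hiupokup' undo_depth=4 redo_depth=0
After op 7 (delete): buf='hiu' undo_depth=5 redo_depth=0

Answer: yes no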